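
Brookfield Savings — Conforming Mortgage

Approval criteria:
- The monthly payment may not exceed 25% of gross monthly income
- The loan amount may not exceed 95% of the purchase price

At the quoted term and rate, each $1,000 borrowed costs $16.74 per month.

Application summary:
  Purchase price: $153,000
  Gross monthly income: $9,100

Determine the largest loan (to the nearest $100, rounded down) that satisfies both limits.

$135,900

Payment cap: 25% × $9,100 = $2,275/month.
At $16.74 per $1,000, that supports 2,275/16.74 × 1,000 ≈ $135,902 → $135,900.
LTV cap: 95% × $153,000 = $145,350 → $145,300.
Binding constraint: payment-to-income.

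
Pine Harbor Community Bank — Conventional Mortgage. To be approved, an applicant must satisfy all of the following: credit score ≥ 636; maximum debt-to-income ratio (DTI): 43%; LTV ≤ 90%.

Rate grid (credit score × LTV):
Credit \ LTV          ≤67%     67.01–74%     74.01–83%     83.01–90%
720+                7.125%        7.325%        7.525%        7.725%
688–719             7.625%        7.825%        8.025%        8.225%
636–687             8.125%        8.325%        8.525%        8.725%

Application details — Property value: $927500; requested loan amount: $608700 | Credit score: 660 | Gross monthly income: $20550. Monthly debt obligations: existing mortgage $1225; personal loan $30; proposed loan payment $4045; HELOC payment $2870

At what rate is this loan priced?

Credit score 660 ≥ 636; Total monthly debts = (1,225 + 30 + 4,045 + 2,870) = 8,170. DTI: 8,170 ÷ 20,550 = 39.8%, within the 43% cap
LTV = 608,700/927,500 = 65.6% ≤ 90%
Credit 660 → row 636–687; LTV 65.6% → column ≤67%. Grid cell → 8.125%.

8.125%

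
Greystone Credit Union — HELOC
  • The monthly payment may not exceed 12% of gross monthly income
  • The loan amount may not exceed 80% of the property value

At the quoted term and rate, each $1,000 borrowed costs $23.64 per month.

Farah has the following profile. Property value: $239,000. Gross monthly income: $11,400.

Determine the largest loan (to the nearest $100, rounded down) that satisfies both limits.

$57,800

Payment cap: 12% × $11,400 = $1,368/month.
At $23.64 per $1,000, that supports 1,368/23.64 × 1,000 ≈ $57,868 → $57,800.
LTV cap: 80% × $239,000 = $191,200 → $191,200.
Binding constraint: payment-to-income.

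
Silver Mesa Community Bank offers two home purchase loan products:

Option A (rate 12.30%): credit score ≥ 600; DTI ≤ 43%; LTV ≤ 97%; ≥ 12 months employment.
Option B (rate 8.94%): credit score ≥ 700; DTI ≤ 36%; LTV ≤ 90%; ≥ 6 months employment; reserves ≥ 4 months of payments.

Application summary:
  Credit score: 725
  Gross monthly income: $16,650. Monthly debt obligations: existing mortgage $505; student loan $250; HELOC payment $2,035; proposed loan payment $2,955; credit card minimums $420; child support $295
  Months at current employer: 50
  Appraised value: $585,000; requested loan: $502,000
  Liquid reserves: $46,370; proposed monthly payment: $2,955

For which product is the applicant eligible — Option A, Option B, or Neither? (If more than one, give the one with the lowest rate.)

Option A

Total debts = (505 + 250 + 2,035 + 2,955 + 420 + 295) = 6,460; DTI = 6,460/16,650 = 38.8%.
LTV = 502,000/585,000 = 85.8%.
Reserves = 46,370/2,955 = 15.7 months.
Option A: score 725 ≥ 600; DTI 38.8% ≤ 43%; LTV 85.8% ≤ 97%; employment 50 ≥ 12 mo → qualifies.
Option B: score 725 ≥ 700; DTI 38.8% > 36%; LTV 85.8% ≤ 90%; employment 50 ≥ 6 mo; reserves 15.7 ≥ 4 mo → does not qualify.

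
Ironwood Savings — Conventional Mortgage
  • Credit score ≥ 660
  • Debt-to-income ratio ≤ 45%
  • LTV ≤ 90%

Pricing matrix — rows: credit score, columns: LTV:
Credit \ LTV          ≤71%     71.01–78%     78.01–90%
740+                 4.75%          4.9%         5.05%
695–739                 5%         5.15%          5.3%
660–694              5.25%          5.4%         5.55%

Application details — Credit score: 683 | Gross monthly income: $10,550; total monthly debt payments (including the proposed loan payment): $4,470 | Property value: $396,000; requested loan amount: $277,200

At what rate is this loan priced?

Credit score 683 ≥ 660; Debt-to-income = 4,470/10,550 = 42.4% — meets 45% limit
LTV: 277,200 ÷ 396,000 = 70%, within 90% cap
Credit 683 → row 660–694; LTV 70% → column ≤71%. Grid cell → 5.25%.

5.25%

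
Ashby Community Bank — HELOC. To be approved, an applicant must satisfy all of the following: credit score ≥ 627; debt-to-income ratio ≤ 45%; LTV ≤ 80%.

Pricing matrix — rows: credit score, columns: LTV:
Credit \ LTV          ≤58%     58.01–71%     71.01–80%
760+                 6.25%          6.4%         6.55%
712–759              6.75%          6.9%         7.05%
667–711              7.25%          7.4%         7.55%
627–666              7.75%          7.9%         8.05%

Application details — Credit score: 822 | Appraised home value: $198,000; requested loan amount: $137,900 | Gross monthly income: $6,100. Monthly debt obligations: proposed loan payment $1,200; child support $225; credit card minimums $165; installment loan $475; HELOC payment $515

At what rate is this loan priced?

6.4%

Credit score 822 ≥ 627; Total monthly debts = (1,200 + 225 + 165 + 475 + 515) = 2,580. DTI = 2,580/6,100 = 42.3% ≤ 45%
LTV = 137,900/198,000 = 69.6% ≤ 80%
Score 822 is in the 760+ band; LTV 69.6% is in the 58.01–71% band → 6.4%.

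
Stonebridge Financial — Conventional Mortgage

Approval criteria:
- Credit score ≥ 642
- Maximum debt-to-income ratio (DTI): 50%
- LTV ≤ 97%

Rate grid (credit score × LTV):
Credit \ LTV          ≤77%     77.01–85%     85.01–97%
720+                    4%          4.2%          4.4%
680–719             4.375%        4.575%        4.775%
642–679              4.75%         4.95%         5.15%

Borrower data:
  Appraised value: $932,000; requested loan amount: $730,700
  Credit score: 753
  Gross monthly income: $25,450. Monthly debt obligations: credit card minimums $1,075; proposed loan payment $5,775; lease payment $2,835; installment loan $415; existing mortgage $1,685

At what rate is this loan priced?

Credit score 753 ≥ 642; Total monthly debts = (1,075 + 5,775 + 2,835 + 415 + 1,685) = 11,785. DTI = 11,785/25,450 = 46.3% ≤ 50%
LTV: 730,700 ÷ 932,000 = 78.4%, within 97% cap
Score 753 is in the 720+ band; LTV 78.4% is in the 77.01–85% band → 4.2%.

4.2%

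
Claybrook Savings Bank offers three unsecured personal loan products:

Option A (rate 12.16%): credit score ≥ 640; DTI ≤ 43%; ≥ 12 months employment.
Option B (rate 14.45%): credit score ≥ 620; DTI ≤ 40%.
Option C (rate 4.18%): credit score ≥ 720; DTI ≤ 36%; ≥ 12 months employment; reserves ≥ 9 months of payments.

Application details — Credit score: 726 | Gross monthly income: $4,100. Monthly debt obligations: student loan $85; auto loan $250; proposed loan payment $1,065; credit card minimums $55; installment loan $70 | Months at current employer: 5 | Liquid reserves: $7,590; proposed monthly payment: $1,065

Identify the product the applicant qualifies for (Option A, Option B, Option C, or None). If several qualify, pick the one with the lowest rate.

Total debts = (85 + 250 + 1,065 + 55 + 70) = 1,525; DTI = 1,525/4,100 = 37.2%.
Reserves = 7,590/1,065 = 7.1 months.
Option A: score 726 ≥ 640; DTI 37.2% ≤ 43%; employment 5 < 12 mo → does not qualify.
Option B: score 726 ≥ 620; DTI 37.2% ≤ 40% → qualifies.
Option C: score 726 ≥ 720; DTI 37.2% > 36%; employment 5 < 12 mo; reserves 7.1 < 9 mo → does not qualify.

Option B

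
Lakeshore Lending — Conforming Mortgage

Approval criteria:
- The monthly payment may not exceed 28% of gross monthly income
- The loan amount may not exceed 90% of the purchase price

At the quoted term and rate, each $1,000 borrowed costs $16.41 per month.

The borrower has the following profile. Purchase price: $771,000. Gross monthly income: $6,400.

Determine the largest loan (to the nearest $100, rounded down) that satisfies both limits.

Payment cap: 28% × $6,400 = $1,792/month.
At $16.41 per $1,000, that supports 1,792/16.41 × 1,000 ≈ $109,201 → $109,200.
LTV cap: 90% × $771,000 = $693,900 → $693,900.
Binding constraint: payment-to-income.

$109,200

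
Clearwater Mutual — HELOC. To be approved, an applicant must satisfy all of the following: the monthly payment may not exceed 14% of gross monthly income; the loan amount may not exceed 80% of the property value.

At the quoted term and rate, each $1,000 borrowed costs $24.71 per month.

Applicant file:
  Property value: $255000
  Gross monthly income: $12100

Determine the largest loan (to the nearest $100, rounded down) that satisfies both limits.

Payment cap: 14% × $12,100 = $1,694/month.
At $24.71 per $1,000, that supports 1,694/24.71 × 1,000 ≈ $68,555 → $68,500.
LTV cap: 80% × $255,000 = $204,000 → $204,000.
Binding constraint: payment-to-income.

$68,500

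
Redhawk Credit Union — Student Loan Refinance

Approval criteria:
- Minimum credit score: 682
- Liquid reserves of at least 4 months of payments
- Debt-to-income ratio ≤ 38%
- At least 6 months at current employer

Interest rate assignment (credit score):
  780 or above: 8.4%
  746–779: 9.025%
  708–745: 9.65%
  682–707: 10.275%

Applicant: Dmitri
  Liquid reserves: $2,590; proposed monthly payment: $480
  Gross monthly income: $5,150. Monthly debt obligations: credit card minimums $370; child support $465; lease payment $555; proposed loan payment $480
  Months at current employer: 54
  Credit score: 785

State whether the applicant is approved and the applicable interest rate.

Approved at 8.4%

Credit score 785 ≥ 682 (meets minimum)
Employment 54 ≥ 6 months
Total monthly debts = (370 + 465 + 555 + 480) = 1,870. DTI: 1,870 ÷ 5,150 = 36.3%, within the 38% cap
Reserves = 2,590/480 = 5.4 months ≥ 4
All requirements met. Score 785 falls in the 780 or above tier → 8.4%.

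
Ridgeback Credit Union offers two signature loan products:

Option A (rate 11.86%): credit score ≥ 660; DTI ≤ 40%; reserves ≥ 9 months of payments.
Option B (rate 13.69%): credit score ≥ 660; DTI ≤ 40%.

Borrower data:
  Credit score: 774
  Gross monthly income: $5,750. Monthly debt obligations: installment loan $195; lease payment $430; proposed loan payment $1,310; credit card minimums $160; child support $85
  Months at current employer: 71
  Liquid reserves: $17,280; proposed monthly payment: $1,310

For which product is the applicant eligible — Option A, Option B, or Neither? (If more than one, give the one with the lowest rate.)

Total debts = (195 + 430 + 1,310 + 160 + 85) = 2,180; DTI = 2,180/5,750 = 37.9%.
Reserves = 17,280/1,310 = 13.2 months.
Option A: score 774 ≥ 660; DTI 37.9% ≤ 40%; reserves 13.2 ≥ 9 mo → qualifies.
Option B: score 774 ≥ 660; DTI 37.9% ≤ 40% → qualifies.
Qualifying: Option A, Option B. Lowest rate is 11.86% → Option A.

Option A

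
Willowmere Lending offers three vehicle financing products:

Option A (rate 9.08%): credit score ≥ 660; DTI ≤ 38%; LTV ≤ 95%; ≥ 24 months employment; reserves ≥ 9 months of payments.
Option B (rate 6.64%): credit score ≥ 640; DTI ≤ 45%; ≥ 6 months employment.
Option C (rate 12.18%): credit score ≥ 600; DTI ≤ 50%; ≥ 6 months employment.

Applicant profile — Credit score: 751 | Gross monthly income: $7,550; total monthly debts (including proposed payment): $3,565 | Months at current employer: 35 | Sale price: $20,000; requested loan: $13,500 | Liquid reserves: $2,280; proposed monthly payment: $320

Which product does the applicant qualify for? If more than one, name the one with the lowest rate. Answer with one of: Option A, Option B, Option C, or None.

DTI = 3,565/7,550 = 47.2%.
LTV = 13,500/20,000 = 67.5%.
Reserves = 2,280/320 = 7.1 months.
Option A: score 751 ≥ 660; DTI 47.2% > 38%; LTV 67.5% ≤ 95%; employment 35 ≥ 24 mo; reserves 7.1 < 9 mo → does not qualify.
Option B: score 751 ≥ 640; DTI 47.2% > 45%; employment 35 ≥ 6 mo → does not qualify.
Option C: score 751 ≥ 600; DTI 47.2% ≤ 50%; employment 35 ≥ 6 mo → qualifies.

Option C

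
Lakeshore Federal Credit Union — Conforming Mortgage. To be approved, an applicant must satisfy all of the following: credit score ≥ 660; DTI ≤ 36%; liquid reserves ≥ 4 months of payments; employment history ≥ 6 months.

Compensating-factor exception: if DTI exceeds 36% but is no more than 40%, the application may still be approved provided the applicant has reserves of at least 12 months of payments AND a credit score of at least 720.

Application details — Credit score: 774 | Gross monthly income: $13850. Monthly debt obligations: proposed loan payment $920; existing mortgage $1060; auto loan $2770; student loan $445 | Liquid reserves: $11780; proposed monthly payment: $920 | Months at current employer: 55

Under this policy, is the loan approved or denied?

Approved

Credit score 774 ≥ 660 (meets base)
Total debts = (920 + 1,060 + 2,770 + 445) = 5,195. DTI = 5,195/13,850 = 37.5% > 36% — standard DTI limit exceeded.
Reserves = 11,780/920 = 12.8 months ≥ 4
Employment 55 ≥ 6 months
37.5% falls in the override range (36%–40%), so the compensating-factor test applies.
Override check — reserves: 12.8 mo (ok); score: 774 (ok).
Both override conditions satisfied; DTI exception granted.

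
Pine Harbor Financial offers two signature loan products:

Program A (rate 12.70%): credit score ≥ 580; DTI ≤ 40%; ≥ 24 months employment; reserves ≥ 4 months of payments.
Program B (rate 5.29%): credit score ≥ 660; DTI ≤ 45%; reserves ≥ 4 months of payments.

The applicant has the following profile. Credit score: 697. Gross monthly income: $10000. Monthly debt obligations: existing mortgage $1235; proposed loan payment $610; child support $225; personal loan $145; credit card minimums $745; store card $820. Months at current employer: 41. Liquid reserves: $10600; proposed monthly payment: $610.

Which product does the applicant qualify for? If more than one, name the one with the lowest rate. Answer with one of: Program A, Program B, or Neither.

Total debts = (1,235 + 610 + 225 + 145 + 745 + 820) = 3,780; DTI = 3,780/10,000 = 37.8%.
Reserves = 10,600/610 = 17.4 months.
Program A: score 697 ≥ 580; DTI 37.8% ≤ 40%; employment 41 ≥ 24 mo; reserves 17.4 ≥ 4 mo → qualifies.
Program B: score 697 ≥ 660; DTI 37.8% ≤ 45%; reserves 17.4 ≥ 4 mo → qualifies.
Qualifying: Program A, Program B. Lowest rate is 5.29% → Program B.

Program B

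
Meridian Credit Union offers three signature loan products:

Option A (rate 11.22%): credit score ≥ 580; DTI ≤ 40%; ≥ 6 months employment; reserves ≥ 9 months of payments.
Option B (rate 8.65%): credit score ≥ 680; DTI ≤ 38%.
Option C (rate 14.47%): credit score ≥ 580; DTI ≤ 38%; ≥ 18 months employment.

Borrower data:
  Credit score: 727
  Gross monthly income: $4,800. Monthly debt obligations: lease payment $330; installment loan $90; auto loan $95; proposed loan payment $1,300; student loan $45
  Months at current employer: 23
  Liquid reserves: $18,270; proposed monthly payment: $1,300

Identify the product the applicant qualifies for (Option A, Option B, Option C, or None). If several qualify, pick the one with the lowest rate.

Total debts = (330 + 90 + 95 + 1,300 + 45) = 1,860; DTI = 1,860/4,800 = 38.8%.
Reserves = 18,270/1,300 = 14.1 months.
Option A: score 727 ≥ 580; DTI 38.8% ≤ 40%; employment 23 ≥ 6 mo; reserves 14.1 ≥ 9 mo → qualifies.
Option B: score 727 ≥ 680; DTI 38.8% > 38% → does not qualify.
Option C: score 727 ≥ 580; DTI 38.8% > 38%; employment 23 ≥ 18 mo → does not qualify.

Option A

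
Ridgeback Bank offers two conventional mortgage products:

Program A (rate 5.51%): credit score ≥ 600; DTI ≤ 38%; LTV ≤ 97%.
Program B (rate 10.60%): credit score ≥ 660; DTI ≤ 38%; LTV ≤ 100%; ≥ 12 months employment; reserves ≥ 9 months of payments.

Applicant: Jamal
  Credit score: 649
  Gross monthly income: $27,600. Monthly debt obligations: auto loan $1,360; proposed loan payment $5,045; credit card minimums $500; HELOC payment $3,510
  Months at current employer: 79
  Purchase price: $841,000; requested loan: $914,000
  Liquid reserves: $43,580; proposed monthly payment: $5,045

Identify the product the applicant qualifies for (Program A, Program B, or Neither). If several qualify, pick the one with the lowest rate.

Total debts = (1,360 + 5,045 + 500 + 3,510) = 10,415; DTI = 10,415/27,600 = 37.7%.
LTV = 914,000/841,000 = 108.7%.
Reserves = 43,580/5,045 = 8.6 months.
Program A: score 649 ≥ 600; DTI 37.7% ≤ 38%; LTV 108.7% > 97% → does not qualify.
Program B: score 649 < 660; DTI 37.7% ≤ 38%; LTV 108.7% > 100%; employment 79 ≥ 12 mo; reserves 8.6 < 9 mo → does not qualify.

Neither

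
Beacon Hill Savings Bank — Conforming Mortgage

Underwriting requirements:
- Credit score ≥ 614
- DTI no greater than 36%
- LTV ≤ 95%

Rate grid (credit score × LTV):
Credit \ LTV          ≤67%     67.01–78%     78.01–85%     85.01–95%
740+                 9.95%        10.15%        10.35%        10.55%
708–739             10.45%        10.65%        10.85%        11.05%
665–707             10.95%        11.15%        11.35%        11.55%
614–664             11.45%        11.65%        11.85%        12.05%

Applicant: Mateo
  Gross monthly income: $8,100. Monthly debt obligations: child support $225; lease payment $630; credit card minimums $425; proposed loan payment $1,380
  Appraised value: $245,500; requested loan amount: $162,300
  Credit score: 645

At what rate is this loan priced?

Credit score 645 ≥ 614; Total monthly debts = (225 + 630 + 425 + 1,380) = 2,660. Debt-to-income = 2,660/8,100 = 32.8% — meets 36% limit
LTV: 162,300 ÷ 245,500 = 66.1%, within 95% cap
Score 645 is in the 614–664 band; LTV 66.1% is in the ≤67% band → 11.45%.

11.45%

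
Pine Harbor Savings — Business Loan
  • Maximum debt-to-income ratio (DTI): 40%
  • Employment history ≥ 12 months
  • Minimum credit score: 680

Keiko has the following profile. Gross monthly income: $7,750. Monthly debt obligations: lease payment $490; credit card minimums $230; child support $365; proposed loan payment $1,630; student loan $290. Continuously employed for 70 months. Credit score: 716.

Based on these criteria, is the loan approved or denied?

Approved

Total monthly debts = (490 + 230 + 365 + 1,630 + 290) = 3,005. Debt-to-income = 3,005/7,750 = 38.8% — meets 40% limit
Employment 70 ≥ 12 months
Credit score 716 ≥ 680 (meets)
All criteria satisfied.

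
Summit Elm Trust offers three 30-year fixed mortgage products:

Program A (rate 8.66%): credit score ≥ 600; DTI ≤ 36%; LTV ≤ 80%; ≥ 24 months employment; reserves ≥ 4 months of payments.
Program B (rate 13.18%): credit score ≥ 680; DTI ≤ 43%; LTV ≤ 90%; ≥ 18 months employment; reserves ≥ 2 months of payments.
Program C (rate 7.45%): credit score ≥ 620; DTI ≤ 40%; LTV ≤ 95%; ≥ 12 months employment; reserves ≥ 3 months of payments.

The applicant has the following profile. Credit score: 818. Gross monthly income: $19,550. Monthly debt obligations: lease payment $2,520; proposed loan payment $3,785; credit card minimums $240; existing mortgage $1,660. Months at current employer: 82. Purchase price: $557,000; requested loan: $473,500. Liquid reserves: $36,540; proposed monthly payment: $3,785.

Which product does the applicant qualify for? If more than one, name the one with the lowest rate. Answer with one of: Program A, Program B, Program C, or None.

Program B

Total debts = (2,520 + 3,785 + 240 + 1,660) = 8,205; DTI = 8,205/19,550 = 42%.
LTV = 473,500/557,000 = 85%.
Reserves = 36,540/3,785 = 9.7 months.
Program A: score 818 ≥ 600; DTI 42% > 36%; LTV 85% > 80%; employment 82 ≥ 24 mo; reserves 9.7 ≥ 4 mo → does not qualify.
Program B: score 818 ≥ 680; DTI 42% ≤ 43%; LTV 85% ≤ 90%; employment 82 ≥ 18 mo; reserves 9.7 ≥ 2 mo → qualifies.
Program C: score 818 ≥ 620; DTI 42% > 40%; LTV 85% ≤ 95%; employment 82 ≥ 12 mo; reserves 9.7 ≥ 3 mo → does not qualify.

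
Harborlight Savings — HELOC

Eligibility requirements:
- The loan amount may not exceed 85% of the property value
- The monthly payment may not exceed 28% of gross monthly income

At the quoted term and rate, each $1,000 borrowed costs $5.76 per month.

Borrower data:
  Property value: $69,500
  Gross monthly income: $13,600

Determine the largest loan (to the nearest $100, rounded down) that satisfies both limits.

$59,000

Payment cap: 28% × $13,600 = $3,808/month.
At $5.76 per $1,000, that supports 3,808/5.76 × 1,000 ≈ $661,111 → $661,100.
LTV cap: 85% × $69,500 = $59,075 → $59,000.
Binding constraint: loan-to-value.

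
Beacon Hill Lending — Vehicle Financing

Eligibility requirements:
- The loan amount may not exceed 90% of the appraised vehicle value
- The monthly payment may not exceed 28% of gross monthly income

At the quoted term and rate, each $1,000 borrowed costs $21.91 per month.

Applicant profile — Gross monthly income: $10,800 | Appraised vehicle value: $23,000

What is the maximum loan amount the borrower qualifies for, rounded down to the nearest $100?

$20,700

Payment cap: 28% × $10,800 = $3,024/month.
At $21.91 per $1,000, that supports 3,024/21.91 × 1,000 ≈ $138,019 → $138,000.
LTV cap: 90% × $23,000 = $20,700 → $20,700.
Binding constraint: loan-to-value.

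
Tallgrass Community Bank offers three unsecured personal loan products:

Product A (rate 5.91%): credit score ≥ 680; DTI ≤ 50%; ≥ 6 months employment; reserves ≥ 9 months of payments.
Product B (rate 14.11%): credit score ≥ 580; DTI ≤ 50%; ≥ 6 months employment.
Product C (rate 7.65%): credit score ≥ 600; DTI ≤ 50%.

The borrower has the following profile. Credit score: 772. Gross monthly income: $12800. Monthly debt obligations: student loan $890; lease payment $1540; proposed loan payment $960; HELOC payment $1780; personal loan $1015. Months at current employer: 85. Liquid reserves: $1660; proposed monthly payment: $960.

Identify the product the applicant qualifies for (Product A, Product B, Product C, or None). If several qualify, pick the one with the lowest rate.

Total debts = (890 + 1,540 + 960 + 1,780 + 1,015) = 6,185; DTI = 6,185/12,800 = 48.3%.
Reserves = 1,660/960 = 1.7 months.
Product A: score 772 ≥ 680; DTI 48.3% ≤ 50%; employment 85 ≥ 6 mo; reserves 1.7 < 9 mo → does not qualify.
Product B: score 772 ≥ 580; DTI 48.3% ≤ 50%; employment 85 ≥ 6 mo → qualifies.
Product C: score 772 ≥ 600; DTI 48.3% ≤ 50% → qualifies.
Qualifying: Product B, Product C. Lowest rate is 7.65% → Product C.

Product C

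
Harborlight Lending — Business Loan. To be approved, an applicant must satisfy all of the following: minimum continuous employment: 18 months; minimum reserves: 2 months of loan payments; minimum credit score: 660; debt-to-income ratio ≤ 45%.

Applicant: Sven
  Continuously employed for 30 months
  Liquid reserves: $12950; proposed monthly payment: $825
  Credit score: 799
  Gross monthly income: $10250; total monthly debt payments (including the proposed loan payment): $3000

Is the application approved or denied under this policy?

Approved

Employment 30 ≥ 18 months
Reserves = 12,950/825 = 15.7 months ≥ 2
Credit score 799 ≥ 660 (meets)
DTI = 3,000/10,250 = 29.3% ≤ 45%
All criteria satisfied.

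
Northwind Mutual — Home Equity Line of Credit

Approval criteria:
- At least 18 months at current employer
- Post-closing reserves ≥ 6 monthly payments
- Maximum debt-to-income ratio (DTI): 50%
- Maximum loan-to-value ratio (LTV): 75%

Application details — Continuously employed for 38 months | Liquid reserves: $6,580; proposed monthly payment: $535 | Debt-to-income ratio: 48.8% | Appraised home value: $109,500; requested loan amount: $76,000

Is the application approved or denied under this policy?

Approved

Employment 38 ≥ 18 months
Reserves: 6,580 ÷ 535 = 12.3 months (meets 6-month minimum)
DTI 48.8% ≤ 50%
Loan-to-value = 76,000/109,500 = 69.4% — pass (75% max)
All criteria satisfied.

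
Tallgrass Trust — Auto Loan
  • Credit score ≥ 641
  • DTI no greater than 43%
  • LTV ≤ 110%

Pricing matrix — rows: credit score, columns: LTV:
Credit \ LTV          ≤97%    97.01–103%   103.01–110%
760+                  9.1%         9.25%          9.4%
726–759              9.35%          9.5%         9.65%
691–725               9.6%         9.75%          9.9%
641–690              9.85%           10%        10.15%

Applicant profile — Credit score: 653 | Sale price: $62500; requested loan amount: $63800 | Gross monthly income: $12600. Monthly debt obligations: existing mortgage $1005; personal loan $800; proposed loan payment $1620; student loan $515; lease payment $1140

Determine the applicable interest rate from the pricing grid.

Credit score 653 ≥ 641; Total monthly debts = (1,005 + 800 + 1,620 + 515 + 1,140) = 5,080. DTI = 5,080/12,600 = 40.3% ≤ 43%
LTV: 63,800 ÷ 62,500 = 102.1%, within 110% cap
Credit 653 → row 641–690; LTV 102.1% → column 97.01–103%. Grid cell → 10%.

10%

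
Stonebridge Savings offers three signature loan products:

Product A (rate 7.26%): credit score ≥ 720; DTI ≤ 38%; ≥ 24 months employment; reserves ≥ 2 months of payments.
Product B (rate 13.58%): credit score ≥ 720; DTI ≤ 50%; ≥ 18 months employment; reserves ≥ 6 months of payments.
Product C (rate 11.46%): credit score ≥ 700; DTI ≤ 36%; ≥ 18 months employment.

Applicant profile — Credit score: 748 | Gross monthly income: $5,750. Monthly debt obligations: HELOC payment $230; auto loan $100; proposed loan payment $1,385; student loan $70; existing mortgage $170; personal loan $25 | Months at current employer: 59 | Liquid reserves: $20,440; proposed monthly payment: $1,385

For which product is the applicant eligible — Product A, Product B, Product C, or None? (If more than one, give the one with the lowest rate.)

Total debts = (230 + 100 + 1,385 + 70 + 170 + 25) = 1,980; DTI = 1,980/5,750 = 34.4%.
Reserves = 20,440/1,385 = 14.8 months.
Product A: score 748 ≥ 720; DTI 34.4% ≤ 38%; employment 59 ≥ 24 mo; reserves 14.8 ≥ 2 mo → qualifies.
Product B: score 748 ≥ 720; DTI 34.4% ≤ 50%; employment 59 ≥ 18 mo; reserves 14.8 ≥ 6 mo → qualifies.
Product C: score 748 ≥ 700; DTI 34.4% ≤ 36%; employment 59 ≥ 18 mo → qualifies.
Qualifying: Product A, Product B, Product C. Lowest rate is 7.26% → Product A.

Product A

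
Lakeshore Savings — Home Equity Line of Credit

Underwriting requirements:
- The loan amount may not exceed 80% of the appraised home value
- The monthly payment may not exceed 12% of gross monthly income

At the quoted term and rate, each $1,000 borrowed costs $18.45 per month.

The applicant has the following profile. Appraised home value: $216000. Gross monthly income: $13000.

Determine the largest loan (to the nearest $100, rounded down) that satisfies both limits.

Payment cap: 12% × $13,000 = $1,560/month.
At $18.45 per $1,000, that supports 1,560/18.45 × 1,000 ≈ $84,552 → $84,500.
LTV cap: 80% × $216,000 = $172,800 → $172,800.
Binding constraint: payment-to-income.

$84,500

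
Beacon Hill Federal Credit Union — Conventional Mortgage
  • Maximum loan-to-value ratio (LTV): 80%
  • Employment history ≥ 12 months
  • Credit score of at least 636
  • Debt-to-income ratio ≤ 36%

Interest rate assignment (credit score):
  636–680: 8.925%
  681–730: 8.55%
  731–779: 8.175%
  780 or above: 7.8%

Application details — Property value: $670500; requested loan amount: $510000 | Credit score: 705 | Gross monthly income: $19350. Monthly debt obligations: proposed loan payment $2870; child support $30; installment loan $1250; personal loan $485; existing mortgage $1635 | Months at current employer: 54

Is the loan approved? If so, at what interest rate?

Credit score 705 ≥ 636 (meets minimum)
LTV = 510,000/670,500 = 76.1% ≤ 80%
Employment 54 ≥ 12 months
Total monthly debts = (2,870 + 30 + 1,250 + 485 + 1,635) = 6,270. Debt-to-income = 6,270/19,350 = 32.4% — meets 36% limit
All requirements met. Score 705 falls in the 681–730 tier → 8.55%.

Approved at 8.55%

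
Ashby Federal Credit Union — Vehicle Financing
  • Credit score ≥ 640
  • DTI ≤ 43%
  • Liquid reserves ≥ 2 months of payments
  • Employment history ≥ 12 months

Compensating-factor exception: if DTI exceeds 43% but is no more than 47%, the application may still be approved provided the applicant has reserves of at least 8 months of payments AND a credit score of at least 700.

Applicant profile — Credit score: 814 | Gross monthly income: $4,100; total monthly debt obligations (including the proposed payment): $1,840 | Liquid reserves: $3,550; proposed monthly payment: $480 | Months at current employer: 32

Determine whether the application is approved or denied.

Credit score 814 ≥ 640 (meets base)
DTI: 1,840 ÷ 4,100 = 44.9%, over the 43% base limit.
Reserves = 3,550/480 = 7.4 months ≥ 2
Employment 32 ≥ 12 months
44.9% falls in the override range (43%–47%), so the compensating-factor test applies.
Override check — reserves: 7.4 mo (short of 8); score: 814 (ok).
Compensating-factor requirement not fully met.

Denied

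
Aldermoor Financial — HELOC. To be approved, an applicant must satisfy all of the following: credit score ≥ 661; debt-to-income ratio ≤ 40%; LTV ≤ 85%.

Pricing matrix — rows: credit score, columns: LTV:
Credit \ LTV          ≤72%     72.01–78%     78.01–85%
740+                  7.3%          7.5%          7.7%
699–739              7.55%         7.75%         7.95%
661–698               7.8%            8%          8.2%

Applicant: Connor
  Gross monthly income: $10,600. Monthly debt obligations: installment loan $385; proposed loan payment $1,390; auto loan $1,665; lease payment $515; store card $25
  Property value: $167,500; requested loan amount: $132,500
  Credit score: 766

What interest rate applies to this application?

Credit score 766 ≥ 661; Total monthly debts = (385 + 1,390 + 1,665 + 515 + 25) = 3,980. DTI = 3,980/10,600 = 37.5% ≤ 40%
LTV: 132,500 ÷ 167,500 = 79.1%, within 85% cap
Row: 766 falls in 740+. Column: 79.1% falls in 78.01–85%. Rate = 7.7%.

7.7%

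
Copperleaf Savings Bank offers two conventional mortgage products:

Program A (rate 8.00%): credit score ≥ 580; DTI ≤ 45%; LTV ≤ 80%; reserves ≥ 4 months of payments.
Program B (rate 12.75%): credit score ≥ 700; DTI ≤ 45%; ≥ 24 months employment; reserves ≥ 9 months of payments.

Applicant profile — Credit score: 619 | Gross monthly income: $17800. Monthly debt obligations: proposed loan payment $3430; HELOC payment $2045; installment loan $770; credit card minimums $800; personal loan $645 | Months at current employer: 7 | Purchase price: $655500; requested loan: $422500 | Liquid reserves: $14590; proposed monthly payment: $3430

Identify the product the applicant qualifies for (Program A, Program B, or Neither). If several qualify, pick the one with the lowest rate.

Total debts = (3,430 + 2,045 + 770 + 800 + 645) = 7,690; DTI = 7,690/17,800 = 43.2%.
LTV = 422,500/655,500 = 64.5%.
Reserves = 14,590/3,430 = 4.3 months.
Program A: score 619 ≥ 580; DTI 43.2% ≤ 45%; LTV 64.5% ≤ 80%; reserves 4.3 ≥ 4 mo → qualifies.
Program B: score 619 < 700; DTI 43.2% ≤ 45%; employment 7 < 24 mo; reserves 4.3 < 9 mo → does not qualify.

Program A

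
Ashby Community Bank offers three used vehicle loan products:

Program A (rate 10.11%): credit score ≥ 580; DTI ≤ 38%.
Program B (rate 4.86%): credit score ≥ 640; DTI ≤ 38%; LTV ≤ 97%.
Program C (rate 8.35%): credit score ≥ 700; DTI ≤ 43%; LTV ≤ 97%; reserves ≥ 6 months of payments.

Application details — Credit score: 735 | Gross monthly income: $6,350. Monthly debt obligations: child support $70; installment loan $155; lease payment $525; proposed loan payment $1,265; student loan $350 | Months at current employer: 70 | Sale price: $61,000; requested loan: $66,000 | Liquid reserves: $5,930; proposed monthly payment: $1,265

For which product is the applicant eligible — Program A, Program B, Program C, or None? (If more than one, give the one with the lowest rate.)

Program A

Total debts = (70 + 155 + 525 + 1,265 + 350) = 2,365; DTI = 2,365/6,350 = 37.2%.
LTV = 66,000/61,000 = 108.2%.
Reserves = 5,930/1,265 = 4.7 months.
Program A: score 735 ≥ 580; DTI 37.2% ≤ 38% → qualifies.
Program B: score 735 ≥ 640; DTI 37.2% ≤ 38%; LTV 108.2% > 97% → does not qualify.
Program C: score 735 ≥ 700; DTI 37.2% ≤ 43%; LTV 108.2% > 97%; reserves 4.7 < 6 mo → does not qualify.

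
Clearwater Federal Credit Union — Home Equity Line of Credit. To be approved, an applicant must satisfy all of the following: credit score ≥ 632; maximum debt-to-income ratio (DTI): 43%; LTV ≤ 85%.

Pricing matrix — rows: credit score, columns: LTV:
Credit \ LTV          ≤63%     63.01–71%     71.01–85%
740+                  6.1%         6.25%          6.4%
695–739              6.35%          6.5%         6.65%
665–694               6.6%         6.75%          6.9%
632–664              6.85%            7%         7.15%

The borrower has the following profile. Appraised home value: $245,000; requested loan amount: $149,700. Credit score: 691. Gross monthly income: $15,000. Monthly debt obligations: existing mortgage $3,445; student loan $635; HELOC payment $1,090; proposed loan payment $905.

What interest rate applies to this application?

Credit score 691 ≥ 632; Total monthly debts = (3,445 + 635 + 1,090 + 905) = 6,075. DTI = 6,075/15,000 = 40.5% ≤ 43%
Loan-to-value = 149,700/245,000 = 61.1% — pass (85% max)
Score 691 is in the 665–694 band; LTV 61.1% is in the ≤63% band → 6.6%.

6.6%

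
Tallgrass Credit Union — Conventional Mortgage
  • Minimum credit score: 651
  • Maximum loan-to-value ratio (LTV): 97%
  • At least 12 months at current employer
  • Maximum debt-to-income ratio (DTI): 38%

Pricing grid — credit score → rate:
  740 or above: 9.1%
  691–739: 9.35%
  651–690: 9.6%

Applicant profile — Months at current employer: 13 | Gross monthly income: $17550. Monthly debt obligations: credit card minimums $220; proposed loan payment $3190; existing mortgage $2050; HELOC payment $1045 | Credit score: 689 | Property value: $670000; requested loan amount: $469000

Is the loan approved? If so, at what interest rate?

Approved at 9.6%

Credit score 689 ≥ 651 (meets minimum)
Total monthly debts = (220 + 3,190 + 2,050 + 1,045) = 6,505. Debt-to-income = 6,505/17,550 = 37.1% — meets 38% limit
LTV = 469,000/670,000 = 70% ≤ 97%
Employment 13 ≥ 12 months
All requirements met. Score 689 falls in the 651–690 tier → 9.6%.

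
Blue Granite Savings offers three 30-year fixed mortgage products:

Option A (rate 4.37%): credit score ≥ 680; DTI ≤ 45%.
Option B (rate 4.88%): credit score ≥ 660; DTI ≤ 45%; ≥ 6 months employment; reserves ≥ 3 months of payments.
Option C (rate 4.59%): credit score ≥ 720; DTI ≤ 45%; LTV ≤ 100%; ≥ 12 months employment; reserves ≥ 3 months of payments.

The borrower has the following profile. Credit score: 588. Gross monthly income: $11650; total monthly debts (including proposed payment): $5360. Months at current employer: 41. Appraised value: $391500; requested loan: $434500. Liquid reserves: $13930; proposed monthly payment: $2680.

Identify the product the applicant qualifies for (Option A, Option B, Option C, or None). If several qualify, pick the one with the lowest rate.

None

DTI = 5,360/11,650 = 46%.
LTV = 434,500/391,500 = 111%.
Reserves = 13,930/2,680 = 5.2 months.
Option A: score 588 < 680; DTI 46% > 45% → does not qualify.
Option B: score 588 < 660; DTI 46% > 45%; employment 41 ≥ 6 mo; reserves 5.2 ≥ 3 mo → does not qualify.
Option C: score 588 < 720; DTI 46% > 45%; LTV 111% > 100%; employment 41 ≥ 12 mo; reserves 5.2 ≥ 3 mo → does not qualify.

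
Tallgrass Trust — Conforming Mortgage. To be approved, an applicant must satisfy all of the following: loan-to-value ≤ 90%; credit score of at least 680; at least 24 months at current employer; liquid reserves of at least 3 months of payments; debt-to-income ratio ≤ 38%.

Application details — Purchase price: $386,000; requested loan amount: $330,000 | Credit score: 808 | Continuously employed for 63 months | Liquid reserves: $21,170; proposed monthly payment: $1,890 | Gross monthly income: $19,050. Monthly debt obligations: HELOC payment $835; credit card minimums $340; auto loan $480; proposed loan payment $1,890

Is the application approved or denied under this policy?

Approved

Loan-to-value = 330,000/386,000 = 85.5% — pass (90% max)
Credit score 808 ≥ 680 (meets)
Employment 63 ≥ 24 months
Liquid reserves cover 21,170/1,890 = 11.2 months — ≥ 3 required
Total monthly debts = (835 + 340 + 480 + 1,890) = 3,545. Debt-to-income = 3,545/19,050 = 18.6% — meets 38% limit
All criteria satisfied.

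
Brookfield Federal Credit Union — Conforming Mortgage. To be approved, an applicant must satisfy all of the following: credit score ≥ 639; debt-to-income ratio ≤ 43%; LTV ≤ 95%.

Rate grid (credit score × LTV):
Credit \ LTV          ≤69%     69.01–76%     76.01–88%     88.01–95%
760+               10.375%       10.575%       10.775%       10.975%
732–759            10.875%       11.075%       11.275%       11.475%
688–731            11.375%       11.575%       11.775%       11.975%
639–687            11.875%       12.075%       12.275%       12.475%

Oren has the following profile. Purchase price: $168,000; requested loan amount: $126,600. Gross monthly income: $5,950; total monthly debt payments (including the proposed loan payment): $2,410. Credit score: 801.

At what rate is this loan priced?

Credit score 801 ≥ 639; Debt-to-income = 2,410/5,950 = 40.5% — meets 43% limit
Loan-to-value = 126,600/168,000 = 75.4% — pass (95% max)
Row: 801 falls in 760+. Column: 75.4% falls in 69.01–76%. Rate = 10.575%.

10.575%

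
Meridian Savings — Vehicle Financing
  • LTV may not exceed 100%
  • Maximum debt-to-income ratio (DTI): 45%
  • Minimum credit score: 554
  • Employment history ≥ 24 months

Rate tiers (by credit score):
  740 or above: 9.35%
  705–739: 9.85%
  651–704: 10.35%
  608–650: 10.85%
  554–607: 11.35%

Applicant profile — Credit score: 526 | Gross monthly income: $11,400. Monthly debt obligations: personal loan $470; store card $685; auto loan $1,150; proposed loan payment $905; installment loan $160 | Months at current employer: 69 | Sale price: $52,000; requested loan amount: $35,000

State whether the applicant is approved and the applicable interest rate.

Denied

Credit score 526 < 554 (below minimum)
Total monthly debts = (470 + 685 + 1,150 + 905 + 160) = 3,370. DTI = 3,370/11,400 = 29.6% ≤ 45%
LTV = 35,000/52,000 = 67.3% ≤ 100%
Employment 69 ≥ 24 months
Not all requirements met → denied.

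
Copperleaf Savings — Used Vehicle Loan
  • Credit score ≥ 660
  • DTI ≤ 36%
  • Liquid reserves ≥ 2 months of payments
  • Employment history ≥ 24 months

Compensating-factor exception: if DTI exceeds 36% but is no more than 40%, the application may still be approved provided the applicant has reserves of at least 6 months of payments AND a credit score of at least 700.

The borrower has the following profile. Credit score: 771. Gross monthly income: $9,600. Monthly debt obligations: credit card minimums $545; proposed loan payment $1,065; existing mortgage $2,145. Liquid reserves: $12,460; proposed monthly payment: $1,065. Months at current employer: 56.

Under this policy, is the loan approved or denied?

Credit score 771 ≥ 660 (meets base)
Total debts = (545 + 1,065 + 2,145) = 3,755. DTI: 3,755 ÷ 9,600 = 39.1%, over the 36% base limit.
Reserves = 12,460/1,065 = 11.7 months ≥ 2
Employment 56 ≥ 24 months
DTI 39.1% is within the 36%–40% exception band; checking compensating factors.
Override check — reserves: 11.7 mo (ok); score: 771 (ok).
Both override conditions satisfied; DTI exception granted.

Approved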